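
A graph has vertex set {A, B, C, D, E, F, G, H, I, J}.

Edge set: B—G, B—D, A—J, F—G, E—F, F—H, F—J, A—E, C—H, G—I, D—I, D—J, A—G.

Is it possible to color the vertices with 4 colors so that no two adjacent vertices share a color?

Yes

The chromatic number is 3. The cycle D-I-G-F-J-D has odd length 5, so it cannot be 2-colored; at least 3 colors are needed.
3 colors suffice: color 1 → {D, E, G, H}; color 2 → {A, B, C, F, I}; color 3 → {J}.
Since 4 ≥ 3, a proper 4-coloring certainly exists.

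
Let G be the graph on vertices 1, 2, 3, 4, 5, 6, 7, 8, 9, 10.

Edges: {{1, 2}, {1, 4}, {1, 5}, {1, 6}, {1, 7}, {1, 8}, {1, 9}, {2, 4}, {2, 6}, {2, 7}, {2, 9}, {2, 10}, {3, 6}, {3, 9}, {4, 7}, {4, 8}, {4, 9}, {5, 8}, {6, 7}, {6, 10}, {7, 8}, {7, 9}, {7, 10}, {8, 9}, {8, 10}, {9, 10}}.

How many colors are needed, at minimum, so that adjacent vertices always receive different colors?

5

1, 2, 4, 7, 9 are pairwise adjacent (a clique of size 5), so at least 5 colors are needed.
5 colors suffice: color a → {1, 3, 10}; color b → {5, 7}; color c → {6, 9}; color d → {2, 8}; color e → {4}. No two adjacent vertices share a color.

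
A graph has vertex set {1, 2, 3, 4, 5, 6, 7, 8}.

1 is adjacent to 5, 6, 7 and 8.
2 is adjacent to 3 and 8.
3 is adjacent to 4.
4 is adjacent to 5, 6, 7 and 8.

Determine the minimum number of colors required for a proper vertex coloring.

2

2 and 3 are adjacent, so at least 2 colors are needed.
One proper 2-coloring: 1=red, 2=red, 3=blue, 4=red, 5=blue, 6=blue, 7=blue, 8=blue. Every edge joins two different colors.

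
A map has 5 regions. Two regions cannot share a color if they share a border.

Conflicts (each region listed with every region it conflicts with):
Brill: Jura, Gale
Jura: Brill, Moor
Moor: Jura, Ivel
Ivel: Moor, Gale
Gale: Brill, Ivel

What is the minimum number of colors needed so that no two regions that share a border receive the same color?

3

The cycle Jura-Moor-Ivel-Gale-Brill-Jura has odd length 5, so it cannot be 2-colored; at least 3 colors are needed.
3 colors suffice: Brill=1, Jura=3, Moor=2, Ivel=1, Gale=2. Every pair that conflicts lands in different colors.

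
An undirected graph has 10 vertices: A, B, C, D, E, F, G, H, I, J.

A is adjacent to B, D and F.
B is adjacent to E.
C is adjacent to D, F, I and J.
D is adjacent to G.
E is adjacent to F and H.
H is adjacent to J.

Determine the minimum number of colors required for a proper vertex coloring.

3

The cycle E-F-C-J-H-E has odd length 5, so it cannot be 2-colored; at least 3 colors are needed.
3 colors suffice: color 1 → {A, C, E, G}; color 2 → {B, D, F, I, J}; color 3 → {H}. Each edge has distinct colors on its endpoints.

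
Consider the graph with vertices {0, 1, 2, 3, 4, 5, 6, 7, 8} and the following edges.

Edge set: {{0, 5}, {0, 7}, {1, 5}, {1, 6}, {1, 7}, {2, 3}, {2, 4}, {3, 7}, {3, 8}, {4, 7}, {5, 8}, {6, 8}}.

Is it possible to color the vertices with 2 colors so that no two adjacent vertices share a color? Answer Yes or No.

The cycle 8-5-0-7-3-8 has odd length 5, so it cannot be 2-colored; at least 3 colors are needed.
So 2 colors are not enough.

No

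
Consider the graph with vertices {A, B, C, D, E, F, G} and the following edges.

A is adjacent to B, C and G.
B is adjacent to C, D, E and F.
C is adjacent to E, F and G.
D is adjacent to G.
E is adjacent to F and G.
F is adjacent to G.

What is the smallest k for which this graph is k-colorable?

B, C, E, F form a clique, so at least 4 colors are needed.
4 colors suffice: A=green, B=red, C=blue, D=blue, E=green, F=yellow, G=red. No two adjacent vertices share a color.

4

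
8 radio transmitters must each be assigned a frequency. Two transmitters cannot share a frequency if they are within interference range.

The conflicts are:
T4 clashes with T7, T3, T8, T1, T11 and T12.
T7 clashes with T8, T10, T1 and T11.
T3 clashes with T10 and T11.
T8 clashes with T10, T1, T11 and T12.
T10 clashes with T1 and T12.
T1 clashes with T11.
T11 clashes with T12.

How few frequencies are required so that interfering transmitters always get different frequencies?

5

T4, T7, T8, T1, T11 are mutually in conflict, so at least 5 frequencies are needed.
5 frequencies suffice: T4=1, T7=4, T3=2, T8=2, T10=1, T1=5, T11=3, T12=4. Each listed conflict is separated.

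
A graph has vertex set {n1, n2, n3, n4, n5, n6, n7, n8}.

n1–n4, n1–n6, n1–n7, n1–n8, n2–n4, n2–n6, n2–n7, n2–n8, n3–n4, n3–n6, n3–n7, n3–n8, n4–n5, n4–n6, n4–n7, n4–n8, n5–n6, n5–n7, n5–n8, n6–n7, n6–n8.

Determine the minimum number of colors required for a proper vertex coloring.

4

n1, n4, n6, n7 are mutually adjacent (a clique of size 4), so at least 4 colors are needed.
4 colors suffice: color 1 → {n4}; color 2 → {n6}; color 3 → {n7, n8}; color 4 → {n1, n2, n3, n5}. No two adjacent vertices share a color.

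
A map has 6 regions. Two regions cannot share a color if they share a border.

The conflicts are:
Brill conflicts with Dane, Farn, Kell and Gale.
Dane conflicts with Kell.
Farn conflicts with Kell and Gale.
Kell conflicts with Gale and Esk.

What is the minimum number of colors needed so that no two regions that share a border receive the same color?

Brill, Farn, Kell, Gale pairwise conflict, so at least 4 colors are needed.
One proper 4-coloring: Brill=2, Dane=3, Farn=3, Kell=1, Gale=4, Esk=2. No two conflicting regions share a color.

4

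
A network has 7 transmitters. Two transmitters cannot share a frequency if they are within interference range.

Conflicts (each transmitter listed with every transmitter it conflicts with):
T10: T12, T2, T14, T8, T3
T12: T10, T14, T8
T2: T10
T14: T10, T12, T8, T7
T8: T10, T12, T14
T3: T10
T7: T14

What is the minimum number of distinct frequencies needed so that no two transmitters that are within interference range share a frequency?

4

T10, T12, T14, T8 all conflict with each other, so at least 4 frequencies are needed.
4 frequencies suffice: frequency 1 → {T10, T7}; frequency 2 → {T2, T14, T3}; frequency 3 → {T12}; frequency 4 → {T8}. Every pair that conflicts lands in different frequencies.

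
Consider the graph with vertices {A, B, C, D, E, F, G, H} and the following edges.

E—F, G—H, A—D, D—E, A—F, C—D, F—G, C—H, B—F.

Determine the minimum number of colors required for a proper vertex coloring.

F and G are adjacent, so at least 2 colors are needed.
2 colors suffice: color 1 → {D, F, H}; color 2 → {A, B, C, E, G}. No two adjacent vertices share a color.

2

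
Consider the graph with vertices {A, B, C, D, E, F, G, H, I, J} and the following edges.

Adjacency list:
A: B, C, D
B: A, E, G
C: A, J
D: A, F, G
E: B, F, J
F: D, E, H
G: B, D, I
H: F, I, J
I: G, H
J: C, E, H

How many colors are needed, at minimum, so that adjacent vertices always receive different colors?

3

The cycle D-A-B-E-F-D has odd length 5, so it cannot be 2-colored; at least 3 colors are needed.
3 colors suffice: color 1 → {B, F, I, J}; color 2 → {A, E, G, H}; color 3 → {C, D}. No two adjacent vertices share a color.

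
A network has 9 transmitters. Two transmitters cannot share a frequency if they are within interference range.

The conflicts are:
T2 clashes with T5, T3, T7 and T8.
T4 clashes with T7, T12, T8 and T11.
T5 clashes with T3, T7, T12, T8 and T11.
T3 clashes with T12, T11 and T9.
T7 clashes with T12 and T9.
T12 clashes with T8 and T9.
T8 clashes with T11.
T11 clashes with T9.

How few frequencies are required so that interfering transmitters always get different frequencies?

T4, T12, T8 are mutually in conflict, so at least 3 frequencies are needed.
3 frequencies suffice: frequency 1 → {T2, T12, T11}; frequency 2 → {T4, T5, T9}; frequency 3 → {T3, T7, T8}. Each listed conflict is separated.

3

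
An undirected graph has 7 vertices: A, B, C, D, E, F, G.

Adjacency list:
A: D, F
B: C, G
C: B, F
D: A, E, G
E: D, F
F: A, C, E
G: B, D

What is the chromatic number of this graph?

A and F are adjacent, so at least 2 colors are needed.
2 colors suffice: color 1 → {B, D, F}; color 2 → {A, C, E, G}. Every edge joins two different colors.

2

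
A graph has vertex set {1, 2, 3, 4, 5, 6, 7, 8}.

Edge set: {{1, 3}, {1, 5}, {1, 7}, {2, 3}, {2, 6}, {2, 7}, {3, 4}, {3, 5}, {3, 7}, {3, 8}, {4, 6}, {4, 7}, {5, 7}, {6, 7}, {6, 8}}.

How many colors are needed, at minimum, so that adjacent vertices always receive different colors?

1, 3, 5, 7 are mutually adjacent (a clique of size 4), so at least 4 colors are needed.
4 colors suffice: color red → {3, 6}; color blue → {7, 8}; color green → {2, 4, 5}; color yellow → {1}. Each edge has distinct colors on its endpoints.

4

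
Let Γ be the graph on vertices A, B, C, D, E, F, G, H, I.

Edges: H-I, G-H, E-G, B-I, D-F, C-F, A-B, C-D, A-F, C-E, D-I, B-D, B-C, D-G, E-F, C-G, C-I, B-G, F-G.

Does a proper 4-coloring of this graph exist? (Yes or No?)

The chromatic number is 4. C, E, F, G are mutually adjacent (a clique of size 4), so at least 4 colors are needed.
4 colors suffice: color red → {A, G, I}; color blue → {C, H}; color green → {B, F}; color yellow → {D, E}.
That is already a proper 4-coloring.

Yes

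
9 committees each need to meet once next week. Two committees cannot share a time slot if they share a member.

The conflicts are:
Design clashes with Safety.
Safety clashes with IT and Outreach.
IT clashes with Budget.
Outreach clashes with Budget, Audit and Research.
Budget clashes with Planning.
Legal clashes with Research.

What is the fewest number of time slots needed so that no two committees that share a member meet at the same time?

Safety and IT conflict, so at least 2 time slots are needed.
2 time slots suffice: time slot 1 → {Design, IT, Outreach, Legal, Planning}; time slot 2 → {Safety, Budget, Audit, Research}. Every pair that conflicts lands in different time slots.

2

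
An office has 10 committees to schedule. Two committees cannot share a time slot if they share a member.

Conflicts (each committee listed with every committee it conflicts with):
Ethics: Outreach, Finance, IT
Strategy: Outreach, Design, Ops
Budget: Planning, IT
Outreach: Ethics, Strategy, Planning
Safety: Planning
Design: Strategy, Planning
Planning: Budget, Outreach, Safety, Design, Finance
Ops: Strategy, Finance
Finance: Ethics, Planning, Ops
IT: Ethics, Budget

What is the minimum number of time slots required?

The cycle Planning-Finance-Ops-Strategy-Outreach-Planning has odd length 5, so it cannot be 2-colored; at least 3 time slots are needed.
3 time slots suffice: Ethics=1, Strategy=1, Budget=2, Outreach=2, Safety=2, Design=2, Planning=1, Ops=3, Finance=2, IT=3. Each listed conflict is separated.

3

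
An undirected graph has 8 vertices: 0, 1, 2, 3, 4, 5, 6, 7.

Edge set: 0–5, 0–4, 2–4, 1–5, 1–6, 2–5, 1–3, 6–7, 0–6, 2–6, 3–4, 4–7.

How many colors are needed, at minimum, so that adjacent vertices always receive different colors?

The cycle 1-5-2-4-3-1 has odd length 5, so it cannot be 2-colored; at least 3 colors are needed.
One proper 3-coloring: 0=blue, 1=blue, 2=blue, 3=green, 4=red, 5=red, 6=red, 7=blue. Each edge has distinct colors on its endpoints.

3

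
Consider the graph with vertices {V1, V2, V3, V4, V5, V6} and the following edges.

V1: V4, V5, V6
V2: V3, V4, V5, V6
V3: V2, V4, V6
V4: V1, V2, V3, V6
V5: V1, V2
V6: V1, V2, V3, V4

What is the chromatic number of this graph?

4

V2, V3, V4, V6 are pairwise adjacent (a clique of size 4), so at least 4 colors are needed.
4 colors suffice: color 1 → {V5, V6}; color 2 → {V4}; color 3 → {V1, V2}; color 4 → {V3}. Every edge joins two different colors.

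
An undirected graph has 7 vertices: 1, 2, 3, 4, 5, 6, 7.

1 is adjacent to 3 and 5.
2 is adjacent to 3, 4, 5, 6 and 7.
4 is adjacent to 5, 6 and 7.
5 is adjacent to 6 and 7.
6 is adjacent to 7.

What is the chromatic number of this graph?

2, 4, 5, 6, 7 are pairwise adjacent (a clique of size 5), so at least 5 colors are needed.
A valid assignment using 5 colors: 1=blue, 2=blue, 3=red, 4=yellow, 5=red, 6=purple, 7=green. Every edge joins two different colors.

5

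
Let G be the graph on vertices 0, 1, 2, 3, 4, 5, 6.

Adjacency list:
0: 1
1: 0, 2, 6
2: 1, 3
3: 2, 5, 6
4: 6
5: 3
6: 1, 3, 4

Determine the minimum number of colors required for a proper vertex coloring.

1 and 2 are adjacent, so at least 2 colors are needed.
2 colors suffice: color a → {1, 3, 4}; color b → {0, 2, 5, 6}. Every edge joins two different colors.

2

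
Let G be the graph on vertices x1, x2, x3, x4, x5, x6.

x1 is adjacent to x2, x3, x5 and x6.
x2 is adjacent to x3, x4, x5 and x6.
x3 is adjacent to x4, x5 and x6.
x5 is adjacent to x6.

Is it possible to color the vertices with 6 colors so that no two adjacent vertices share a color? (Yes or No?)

The chromatic number is 5. x1, x2, x3, x5, x6 form a clique, so at least 5 colors are needed.
One proper 5-coloring: x1=4, x2=2, x3=1, x4=3, x5=5, x6=3.
Since 6 ≥ 5, a proper 6-coloring certainly exists.

Yes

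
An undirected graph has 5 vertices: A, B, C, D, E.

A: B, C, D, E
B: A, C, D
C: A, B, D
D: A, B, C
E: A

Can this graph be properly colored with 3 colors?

A, B, C, D are mutually adjacent (a clique of size 4), so at least 4 colors are needed.
So 3 colors are not enough.

No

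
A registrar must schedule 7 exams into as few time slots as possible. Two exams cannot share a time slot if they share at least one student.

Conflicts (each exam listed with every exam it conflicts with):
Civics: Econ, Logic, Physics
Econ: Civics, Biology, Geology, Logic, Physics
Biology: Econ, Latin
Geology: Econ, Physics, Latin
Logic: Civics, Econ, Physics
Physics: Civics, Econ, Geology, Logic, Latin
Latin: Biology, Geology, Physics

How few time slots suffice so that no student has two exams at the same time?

Civics, Econ, Logic, Physics pairwise conflict, so at least 4 time slots are needed.
4 time slots suffice: time slot 1 → {Biology, Physics}; time slot 2 → {Econ, Latin}; time slot 3 → {Geology, Logic}; time slot 4 → {Civics}. No two conflicting exams share a time slot.

4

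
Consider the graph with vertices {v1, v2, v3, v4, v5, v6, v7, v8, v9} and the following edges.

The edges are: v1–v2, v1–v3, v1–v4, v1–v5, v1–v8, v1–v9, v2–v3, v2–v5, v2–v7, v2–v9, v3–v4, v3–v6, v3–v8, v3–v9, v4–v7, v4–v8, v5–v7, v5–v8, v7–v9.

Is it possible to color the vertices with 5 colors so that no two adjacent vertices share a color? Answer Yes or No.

Yes

The chromatic number is 4. v1, v2, v3, v9 form a clique, so at least 4 colors are needed.
4 colors suffice: v1=2, v2=3, v3=1, v4=4, v5=1, v6=2, v7=2, v8=3, v9=4.
Since 5 ≥ 4, a proper 5-coloring certainly exists.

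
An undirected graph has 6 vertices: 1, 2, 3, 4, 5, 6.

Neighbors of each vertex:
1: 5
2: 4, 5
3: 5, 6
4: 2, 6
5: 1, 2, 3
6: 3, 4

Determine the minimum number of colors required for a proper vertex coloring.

The cycle 2-4-6-3-5-2 has odd length 5, so it cannot be 2-colored; at least 3 colors are needed.
3 colors suffice: color red → {5, 6}; color blue → {1, 2, 3}; color green → {4}. No two adjacent vertices share a color.

3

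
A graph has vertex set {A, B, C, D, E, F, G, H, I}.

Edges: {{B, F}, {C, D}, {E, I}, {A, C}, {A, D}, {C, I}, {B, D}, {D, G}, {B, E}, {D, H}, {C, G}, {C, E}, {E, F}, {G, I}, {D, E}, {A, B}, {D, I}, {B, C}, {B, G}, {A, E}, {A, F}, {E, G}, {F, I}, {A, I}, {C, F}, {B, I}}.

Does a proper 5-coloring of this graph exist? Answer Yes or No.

A, B, C, D, E, I are mutually adjacent (a clique of size 6), so at least 6 colors are needed.
So 5 colors are not enough.

No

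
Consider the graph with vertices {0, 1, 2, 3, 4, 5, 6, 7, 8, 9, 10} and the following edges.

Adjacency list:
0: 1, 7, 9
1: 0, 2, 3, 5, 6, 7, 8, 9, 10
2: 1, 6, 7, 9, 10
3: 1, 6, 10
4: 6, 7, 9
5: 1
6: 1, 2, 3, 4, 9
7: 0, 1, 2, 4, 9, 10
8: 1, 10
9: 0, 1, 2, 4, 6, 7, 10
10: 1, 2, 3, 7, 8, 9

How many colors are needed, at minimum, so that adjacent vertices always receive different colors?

5

1, 2, 7, 9, 10 form a clique, so at least 5 colors are needed.
5 colors suffice: 0=d, 1=a, 2=e, 3=b, 4=a, 5=b, 6=c, 7=c, 8=b, 9=b, 10=d. Every edge joins two different colors.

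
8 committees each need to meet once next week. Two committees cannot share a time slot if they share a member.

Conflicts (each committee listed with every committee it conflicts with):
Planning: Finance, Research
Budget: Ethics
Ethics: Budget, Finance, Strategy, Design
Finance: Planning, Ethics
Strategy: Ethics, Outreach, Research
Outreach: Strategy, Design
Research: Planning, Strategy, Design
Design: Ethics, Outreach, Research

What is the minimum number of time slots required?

3

The cycle Research-Design-Ethics-Finance-Planning-Research has odd length 5, so it cannot be 2-colored; at least 3 time slots are needed.
A valid assignment using 3 time slots: Planning=2, Budget=2, Ethics=1, Finance=3, Strategy=2, Outreach=1, Research=1, Design=2. Every pair that conflicts lands in different time slots.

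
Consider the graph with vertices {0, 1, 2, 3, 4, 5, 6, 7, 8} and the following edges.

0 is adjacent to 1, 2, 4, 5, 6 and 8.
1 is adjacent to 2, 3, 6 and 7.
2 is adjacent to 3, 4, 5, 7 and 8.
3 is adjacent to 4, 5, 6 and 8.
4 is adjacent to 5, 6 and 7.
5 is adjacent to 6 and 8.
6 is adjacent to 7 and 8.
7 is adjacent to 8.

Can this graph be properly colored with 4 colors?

Yes

The chromatic number is 4. 3, 4, 5, 6 form a clique, so at least 4 colors are needed.
4 colors suffice: color a → {2, 6}; color b → {0, 3, 7}; color c → {1, 5}; color d → {4, 8}.
That is already a proper 4-coloring.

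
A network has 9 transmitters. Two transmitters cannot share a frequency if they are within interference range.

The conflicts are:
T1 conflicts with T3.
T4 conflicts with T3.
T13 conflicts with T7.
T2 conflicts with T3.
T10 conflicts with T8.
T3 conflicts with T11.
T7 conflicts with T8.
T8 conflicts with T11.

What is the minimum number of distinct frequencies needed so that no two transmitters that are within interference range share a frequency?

2

T7 and T8 conflict, so at least 2 frequencies are needed.
Using 2 frequencies: T1=2, T4=2, T13=1, T2=2, T10=2, T3=1, T7=2, T8=1, T11=2. No two conflicting transmitters share a frequency.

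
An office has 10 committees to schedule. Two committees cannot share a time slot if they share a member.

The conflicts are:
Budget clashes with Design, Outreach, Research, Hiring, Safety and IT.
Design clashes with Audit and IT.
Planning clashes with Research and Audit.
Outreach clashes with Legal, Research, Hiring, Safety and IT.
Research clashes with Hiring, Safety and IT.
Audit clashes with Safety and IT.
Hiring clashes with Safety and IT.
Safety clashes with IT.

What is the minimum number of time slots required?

6

Budget, Outreach, Research, Hiring, Safety, IT all conflict with each other, so at least 6 time slots are needed.
A valid assignment using 6 time slots: Budget=2, Design=3, Planning=1, Outreach=3, Legal=1, Research=5, Audit=2, Hiring=6, Safety=4, IT=1. Each listed conflict is separated.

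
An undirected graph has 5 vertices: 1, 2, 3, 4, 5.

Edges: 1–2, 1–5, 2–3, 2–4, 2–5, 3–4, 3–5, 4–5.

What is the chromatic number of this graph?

2, 3, 4, 5 form a clique, so at least 4 colors are needed.
A valid assignment using 4 colors: 1=c, 2=a, 3=d, 4=c, 5=b. No two adjacent vertices share a color.

4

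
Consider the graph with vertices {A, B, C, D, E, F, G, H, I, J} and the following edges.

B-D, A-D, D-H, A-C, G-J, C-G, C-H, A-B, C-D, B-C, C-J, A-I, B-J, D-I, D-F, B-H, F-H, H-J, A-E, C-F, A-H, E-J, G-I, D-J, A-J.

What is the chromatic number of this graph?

6

A, B, C, D, H, J form a clique, so at least 6 colors are needed.
A valid assignment using 6 colors: A=4, B=6, C=2, D=1, E=1, F=3, G=1, H=5, I=2, J=3. No two adjacent vertices share a color.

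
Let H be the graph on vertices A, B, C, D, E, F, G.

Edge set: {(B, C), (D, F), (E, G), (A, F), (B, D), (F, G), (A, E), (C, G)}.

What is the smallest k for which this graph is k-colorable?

The cycle F-D-B-C-G-F has odd length 5, so it cannot be 2-colored; at least 3 colors are needed.
3 colors suffice: A=1, B=1, C=2, D=3, E=2, F=2, G=1. No two adjacent vertices share a color.

3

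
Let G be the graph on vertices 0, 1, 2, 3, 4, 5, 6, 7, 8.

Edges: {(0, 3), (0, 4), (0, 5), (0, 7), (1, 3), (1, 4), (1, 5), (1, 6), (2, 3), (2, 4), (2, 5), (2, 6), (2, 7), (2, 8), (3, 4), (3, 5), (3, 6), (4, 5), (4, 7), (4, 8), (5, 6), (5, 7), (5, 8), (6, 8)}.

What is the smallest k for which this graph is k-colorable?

0, 3, 4, 5 form a clique, so at least 4 colors are needed.
4 colors suffice: 0=d, 1=d, 2=d, 3=c, 4=b, 5=a, 6=b, 7=c, 8=c. Each edge has distinct colors on its endpoints.

4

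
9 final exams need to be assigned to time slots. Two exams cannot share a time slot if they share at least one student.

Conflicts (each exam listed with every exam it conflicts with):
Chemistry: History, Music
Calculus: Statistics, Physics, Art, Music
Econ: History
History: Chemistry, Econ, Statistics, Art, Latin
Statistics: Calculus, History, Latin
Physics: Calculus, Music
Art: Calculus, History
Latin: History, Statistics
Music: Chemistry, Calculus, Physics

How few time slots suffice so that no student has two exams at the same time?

3

Calculus, Physics, Music pairwise conflict, so at least 3 time slots are needed.
3 time slots suffice: time slot 1 → {Calculus, History}; time slot 2 → {Econ, Statistics, Art, Music}; time slot 3 → {Chemistry, Physics, Latin}. Each listed conflict is separated.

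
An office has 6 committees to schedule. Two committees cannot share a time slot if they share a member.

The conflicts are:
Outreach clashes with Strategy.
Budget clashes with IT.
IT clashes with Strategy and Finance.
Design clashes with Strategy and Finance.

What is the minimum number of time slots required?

Budget and IT conflict, so at least 2 time slots are needed.
2 time slots suffice: time slot 1 → {Outreach, IT, Design}; time slot 2 → {Budget, Strategy, Finance}. Every pair that conflicts lands in different time slots.

2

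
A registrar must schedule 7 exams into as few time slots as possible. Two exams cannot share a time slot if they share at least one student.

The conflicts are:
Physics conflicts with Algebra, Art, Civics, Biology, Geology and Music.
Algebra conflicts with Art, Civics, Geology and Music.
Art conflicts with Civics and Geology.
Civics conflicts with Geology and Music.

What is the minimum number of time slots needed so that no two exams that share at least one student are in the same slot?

Physics, Algebra, Art, Civics, Geology all conflict with each other, so at least 5 time slots are needed.
Using 5 time slots: Physics=1, Algebra=3, Art=4, Civics=2, Biology=2, Geology=5, Music=4. No two conflicting exams share a time slot.

5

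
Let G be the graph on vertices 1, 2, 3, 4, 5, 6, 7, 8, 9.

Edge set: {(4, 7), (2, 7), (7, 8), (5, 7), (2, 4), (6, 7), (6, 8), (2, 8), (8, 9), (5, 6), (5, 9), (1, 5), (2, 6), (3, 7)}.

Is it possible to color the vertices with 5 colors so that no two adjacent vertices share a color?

Yes

The chromatic number is 4. 2, 6, 7, 8 form a clique, so at least 4 colors are needed.
4 colors suffice: color red → {1, 7, 9}; color blue → {2, 3, 5}; color green → {4, 6}; color yellow → {8}.
Since 5 ≥ 4, a proper 5-coloring certainly exists.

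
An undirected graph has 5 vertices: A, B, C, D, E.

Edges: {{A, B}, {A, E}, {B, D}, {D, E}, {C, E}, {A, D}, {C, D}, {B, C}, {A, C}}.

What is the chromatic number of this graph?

4

A, B, C, D form a clique, so at least 4 colors are needed.
A valid assignment using 4 colors: A=1, B=4, C=3, D=2, E=4. Each edge has distinct colors on its endpoints.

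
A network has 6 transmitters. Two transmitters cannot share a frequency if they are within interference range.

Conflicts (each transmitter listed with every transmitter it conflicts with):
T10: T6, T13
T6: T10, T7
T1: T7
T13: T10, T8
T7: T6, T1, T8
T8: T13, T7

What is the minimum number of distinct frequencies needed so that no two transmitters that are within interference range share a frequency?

3

The cycle T6-T10-T13-T8-T7-T6 has odd length 5, so it cannot be 2-colored; at least 3 frequencies are needed.
A valid assignment using 3 frequencies: T10=3, T6=2, T1=2, T13=1, T7=1, T8=2. Every pair that conflicts lands in different frequencies.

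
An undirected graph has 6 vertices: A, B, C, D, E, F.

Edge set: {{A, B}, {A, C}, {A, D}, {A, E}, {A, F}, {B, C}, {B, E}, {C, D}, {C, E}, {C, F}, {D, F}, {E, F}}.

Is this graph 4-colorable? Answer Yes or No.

The chromatic number is 4. A, B, C, E form a clique, so at least 4 colors are needed.
A valid assignment using 4 colors: A=red, B=yellow, C=blue, D=green, E=green, F=yellow.
That is already a proper 4-coloring.

Yes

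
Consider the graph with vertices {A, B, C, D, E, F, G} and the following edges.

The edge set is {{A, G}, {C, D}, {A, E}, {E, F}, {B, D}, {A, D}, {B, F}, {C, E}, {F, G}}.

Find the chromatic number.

The cycle B-F-G-A-D-B has odd length 5, so it cannot be 2-colored; at least 3 colors are needed.
3 colors suffice: color 1 → {D, E, G}; color 2 → {A, C, F}; color 3 → {B}. Every edge joins two different colors.

3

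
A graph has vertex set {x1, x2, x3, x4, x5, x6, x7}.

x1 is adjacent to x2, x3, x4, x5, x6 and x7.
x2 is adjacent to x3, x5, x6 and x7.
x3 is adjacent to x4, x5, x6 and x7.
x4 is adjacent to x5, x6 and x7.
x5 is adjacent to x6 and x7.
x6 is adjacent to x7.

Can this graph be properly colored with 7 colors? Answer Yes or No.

The chromatic number is 6. x1, x3, x4, x5, x6, x7 are pairwise adjacent (a clique of size 6), so at least 6 colors are needed.
6 colors suffice: color 1 → {x5}; color 2 → {x3}; color 3 → {x1}; color 4 → {x7}; color 5 → {x6}; color 6 → {x2, x4}.
Since 7 ≥ 6, a proper 7-coloring certainly exists.

Yes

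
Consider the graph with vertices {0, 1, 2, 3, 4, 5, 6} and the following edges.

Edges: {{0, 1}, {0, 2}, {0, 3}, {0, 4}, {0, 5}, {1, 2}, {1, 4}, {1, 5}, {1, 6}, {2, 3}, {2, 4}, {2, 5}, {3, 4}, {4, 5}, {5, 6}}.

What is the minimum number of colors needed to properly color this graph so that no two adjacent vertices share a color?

5

0, 1, 2, 4, 5 form a clique, so at least 5 colors are needed.
A valid assignment using 5 colors: 0=d, 1=c, 2=a, 3=c, 4=b, 5=e, 6=a. No two adjacent vertices share a color.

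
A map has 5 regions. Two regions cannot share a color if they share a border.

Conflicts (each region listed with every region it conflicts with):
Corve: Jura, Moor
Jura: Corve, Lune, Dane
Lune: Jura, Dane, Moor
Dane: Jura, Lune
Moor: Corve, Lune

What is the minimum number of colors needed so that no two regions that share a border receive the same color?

Jura, Lune, Dane all conflict with each other, so at least 3 colors are needed.
A valid assignment using 3 colors: Corve=1, Jura=2, Lune=1, Dane=3, Moor=2. No two conflicting regions share a color.

3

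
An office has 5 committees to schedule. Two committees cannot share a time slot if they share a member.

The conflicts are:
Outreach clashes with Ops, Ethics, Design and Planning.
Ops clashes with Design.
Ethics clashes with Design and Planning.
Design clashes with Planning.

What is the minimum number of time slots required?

Outreach, Ethics, Design, Planning all conflict with each other, so at least 4 time slots are needed.
Using 4 time slots: Outreach=2, Ops=3, Ethics=4, Design=1, Planning=3. Every pair that conflicts lands in different time slots.

4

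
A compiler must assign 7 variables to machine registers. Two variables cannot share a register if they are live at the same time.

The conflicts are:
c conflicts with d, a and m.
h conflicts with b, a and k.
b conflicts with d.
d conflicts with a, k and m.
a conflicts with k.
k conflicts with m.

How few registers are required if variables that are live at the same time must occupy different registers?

3

c, d, a are mutually in conflict, so at least 3 registers are needed.
Using 3 registers: c=3, h=1, b=2, d=1, a=2, k=3, m=2. No two conflicting variables share a register.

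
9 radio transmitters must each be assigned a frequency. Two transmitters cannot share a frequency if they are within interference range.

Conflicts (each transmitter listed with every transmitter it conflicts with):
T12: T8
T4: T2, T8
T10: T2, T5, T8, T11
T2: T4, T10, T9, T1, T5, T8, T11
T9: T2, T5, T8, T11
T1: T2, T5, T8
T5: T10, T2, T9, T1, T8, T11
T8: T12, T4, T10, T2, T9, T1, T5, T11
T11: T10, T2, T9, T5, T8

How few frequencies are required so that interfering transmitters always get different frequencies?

T10, T2, T5, T8, T11 pairwise conflict, so at least 5 frequencies are needed.
A valid assignment using 5 frequencies: T12=2, T4=3, T10=5, T2=2, T9=5, T1=4, T5=3, T8=1, T11=4. No two conflicting transmitters share a frequency.

5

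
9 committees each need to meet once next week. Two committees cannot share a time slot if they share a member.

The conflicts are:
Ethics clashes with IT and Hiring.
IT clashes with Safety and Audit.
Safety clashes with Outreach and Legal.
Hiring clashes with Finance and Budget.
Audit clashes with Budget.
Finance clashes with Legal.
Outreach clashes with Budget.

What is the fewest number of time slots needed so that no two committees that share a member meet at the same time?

The cycle IT-Ethics-Hiring-Budget-Audit-IT has odd length 5, so it cannot be 2-colored; at least 3 time slots are needed.
Using 3 time slots: Ethics=2, IT=1, Safety=2, Hiring=1, Audit=3, Finance=2, Outreach=1, Budget=2, Legal=1. Each listed conflict is separated.

3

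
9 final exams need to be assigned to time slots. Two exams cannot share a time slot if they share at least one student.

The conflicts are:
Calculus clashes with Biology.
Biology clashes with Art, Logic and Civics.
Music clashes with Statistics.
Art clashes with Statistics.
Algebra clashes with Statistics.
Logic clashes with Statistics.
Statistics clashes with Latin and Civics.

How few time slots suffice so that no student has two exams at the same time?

Biology and Logic conflict, so at least 2 time slots are needed.
Using 2 time slots: Calculus=2, Biology=1, Music=2, Art=2, Algebra=2, Logic=2, Statistics=1, Latin=2, Civics=2. Every pair that conflicts lands in different time slots.

2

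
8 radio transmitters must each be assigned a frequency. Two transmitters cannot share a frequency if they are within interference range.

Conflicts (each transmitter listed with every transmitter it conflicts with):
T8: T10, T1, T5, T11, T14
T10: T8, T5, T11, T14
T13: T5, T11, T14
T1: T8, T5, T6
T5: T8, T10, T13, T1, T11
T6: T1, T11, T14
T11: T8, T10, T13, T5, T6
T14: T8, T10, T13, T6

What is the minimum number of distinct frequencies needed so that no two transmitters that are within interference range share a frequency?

4

T8, T10, T5, T11 pairwise conflict, so at least 4 frequencies are needed.
4 frequencies suffice: frequency 1 → {T1, T11, T14}; frequency 2 → {T5, T6}; frequency 3 → {T8, T13}; frequency 4 → {T10}. Every pair that conflicts lands in different frequencies.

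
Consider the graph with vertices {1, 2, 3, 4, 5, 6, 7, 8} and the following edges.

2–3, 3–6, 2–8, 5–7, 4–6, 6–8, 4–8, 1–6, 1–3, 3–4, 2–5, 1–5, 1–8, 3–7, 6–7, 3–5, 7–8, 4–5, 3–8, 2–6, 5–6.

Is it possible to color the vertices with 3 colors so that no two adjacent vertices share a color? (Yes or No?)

1, 3, 6, 8 form a clique, so at least 4 colors are needed.
So 3 colors are not enough.

No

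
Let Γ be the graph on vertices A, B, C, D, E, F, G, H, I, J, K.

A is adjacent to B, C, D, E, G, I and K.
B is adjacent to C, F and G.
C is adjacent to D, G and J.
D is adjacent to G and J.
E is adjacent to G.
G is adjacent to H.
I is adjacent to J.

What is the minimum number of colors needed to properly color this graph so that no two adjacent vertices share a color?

A, C, D, G are mutually adjacent (a clique of size 4), so at least 4 colors are needed.
4 colors suffice: color 1 → {A, F, H, J}; color 2 → {G, I, K}; color 3 → {C, E}; color 4 → {B, D}. Each edge has distinct colors on its endpoints.

4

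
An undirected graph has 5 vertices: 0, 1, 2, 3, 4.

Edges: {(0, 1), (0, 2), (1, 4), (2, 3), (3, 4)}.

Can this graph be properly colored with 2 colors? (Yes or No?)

No

The cycle 3-4-1-0-2-3 has odd length 5, so it cannot be 2-colored; at least 3 colors are needed.
So 2 colors are not enough.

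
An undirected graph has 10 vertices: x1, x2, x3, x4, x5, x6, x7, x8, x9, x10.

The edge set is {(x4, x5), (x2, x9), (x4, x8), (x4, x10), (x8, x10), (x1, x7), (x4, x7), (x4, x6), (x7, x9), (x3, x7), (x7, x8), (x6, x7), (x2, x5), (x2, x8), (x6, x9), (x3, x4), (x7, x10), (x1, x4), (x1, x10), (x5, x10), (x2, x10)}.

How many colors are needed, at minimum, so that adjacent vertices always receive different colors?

4

x1, x4, x7, x10 are pairwise adjacent (a clique of size 4), so at least 4 colors are needed.
One proper 4-coloring: x1=4, x2=1, x3=3, x4=2, x5=4, x6=3, x7=1, x8=4, x9=2, x10=3. No two adjacent vertices share a color.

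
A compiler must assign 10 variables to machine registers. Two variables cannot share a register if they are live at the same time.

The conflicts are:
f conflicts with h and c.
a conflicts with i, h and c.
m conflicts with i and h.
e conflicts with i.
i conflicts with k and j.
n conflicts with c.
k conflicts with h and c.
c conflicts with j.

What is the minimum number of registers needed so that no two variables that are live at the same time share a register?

2

f and c conflict, so at least 2 registers are needed.
2 registers suffice: f=2, a=2, m=2, e=2, i=1, n=2, k=2, h=1, c=1, j=2. No two conflicting variables share a register.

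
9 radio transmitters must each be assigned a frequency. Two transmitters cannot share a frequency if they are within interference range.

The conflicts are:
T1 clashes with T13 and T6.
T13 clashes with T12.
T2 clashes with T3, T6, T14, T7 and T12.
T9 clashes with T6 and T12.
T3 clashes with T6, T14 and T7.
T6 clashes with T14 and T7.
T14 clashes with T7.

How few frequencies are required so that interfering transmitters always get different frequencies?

5

T2, T3, T6, T14, T7 all conflict with each other, so at least 5 frequencies are needed.
5 frequencies suffice: frequency 1 → {T6, T12}; frequency 2 → {T1, T2, T9}; frequency 3 → {T13, T14}; frequency 4 → {T3}; frequency 5 → {T7}. Every pair that conflicts lands in different frequencies.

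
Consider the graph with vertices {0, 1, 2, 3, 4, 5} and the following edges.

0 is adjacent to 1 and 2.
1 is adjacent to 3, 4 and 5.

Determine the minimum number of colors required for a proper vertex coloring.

2

0 and 1 are adjacent, so at least 2 colors are needed.
One proper 2-coloring: 0=blue, 1=red, 2=red, 3=blue, 4=blue, 5=blue. Each edge has distinct colors on its endpoints.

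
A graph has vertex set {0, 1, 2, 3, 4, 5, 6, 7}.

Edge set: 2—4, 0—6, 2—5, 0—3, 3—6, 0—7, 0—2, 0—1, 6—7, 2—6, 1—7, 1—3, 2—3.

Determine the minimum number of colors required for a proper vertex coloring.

0, 2, 3, 6 are mutually adjacent (a clique of size 4), so at least 4 colors are needed.
4 colors suffice: color red → {1, 2}; color blue → {0, 4, 5}; color green → {3, 7}; color yellow → {6}. Every edge joins two different colors.

4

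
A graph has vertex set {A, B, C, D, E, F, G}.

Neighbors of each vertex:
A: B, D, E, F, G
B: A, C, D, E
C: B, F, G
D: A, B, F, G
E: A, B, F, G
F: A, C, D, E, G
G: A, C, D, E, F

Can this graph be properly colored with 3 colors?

No

A, D, F, G are pairwise adjacent (a clique of size 4), so at least 4 colors are needed.
So 3 colors are not enough.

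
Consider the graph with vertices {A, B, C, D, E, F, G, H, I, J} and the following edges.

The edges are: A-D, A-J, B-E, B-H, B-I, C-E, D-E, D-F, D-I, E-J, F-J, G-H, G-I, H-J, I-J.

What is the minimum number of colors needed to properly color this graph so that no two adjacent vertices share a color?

D and E are adjacent, so at least 2 colors are needed.
2 colors suffice: A=blue, B=red, C=red, D=red, E=blue, F=blue, G=red, H=blue, I=blue, J=red. Each edge has distinct colors on its endpoints.

2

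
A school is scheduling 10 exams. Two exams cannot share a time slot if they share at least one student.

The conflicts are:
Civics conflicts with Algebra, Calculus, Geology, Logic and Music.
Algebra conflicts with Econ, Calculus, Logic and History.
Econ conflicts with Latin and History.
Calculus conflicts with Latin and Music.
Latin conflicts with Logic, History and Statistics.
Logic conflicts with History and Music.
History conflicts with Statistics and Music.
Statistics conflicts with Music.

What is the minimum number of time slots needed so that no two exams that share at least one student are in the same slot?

3

Civics, Calculus, Music pairwise conflict, so at least 3 time slots are needed.
3 time slots suffice: Civics=1, Algebra=2, Econ=3, Calculus=3, Geology=2, Latin=2, Logic=3, History=1, Statistics=3, Music=2. Each listed conflict is separated.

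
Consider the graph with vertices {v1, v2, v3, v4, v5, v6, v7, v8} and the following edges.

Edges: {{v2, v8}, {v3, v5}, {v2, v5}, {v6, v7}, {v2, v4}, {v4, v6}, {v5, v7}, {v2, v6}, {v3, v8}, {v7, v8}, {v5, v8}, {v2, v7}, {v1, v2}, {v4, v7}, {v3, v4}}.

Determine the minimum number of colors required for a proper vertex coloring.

4

v2, v4, v6, v7 are mutually adjacent (a clique of size 4), so at least 4 colors are needed.
4 colors suffice: color red → {v2, v3}; color blue → {v1, v7}; color green → {v4, v5}; color yellow → {v6, v8}. No two adjacent vertices share a color.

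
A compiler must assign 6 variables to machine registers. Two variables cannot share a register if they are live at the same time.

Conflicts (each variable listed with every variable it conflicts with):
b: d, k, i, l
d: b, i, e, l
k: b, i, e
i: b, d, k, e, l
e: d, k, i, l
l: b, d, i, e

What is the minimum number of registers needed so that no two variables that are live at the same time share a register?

d, i, e, l pairwise conflict, so at least 4 registers are needed.
4 registers suffice: register 1 → {i}; register 2 → {b, e}; register 3 → {k, l}; register 4 → {d}. No two conflicting variables share a register.

4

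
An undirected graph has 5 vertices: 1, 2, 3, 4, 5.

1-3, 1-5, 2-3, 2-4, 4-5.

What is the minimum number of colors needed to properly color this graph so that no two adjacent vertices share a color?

3

The cycle 3-2-4-5-1-3 has odd length 5, so it cannot be 2-colored; at least 3 colors are needed.
3 colors suffice: 1=red, 2=green, 3=blue, 4=red, 5=blue. Each edge has distinct colors on its endpoints.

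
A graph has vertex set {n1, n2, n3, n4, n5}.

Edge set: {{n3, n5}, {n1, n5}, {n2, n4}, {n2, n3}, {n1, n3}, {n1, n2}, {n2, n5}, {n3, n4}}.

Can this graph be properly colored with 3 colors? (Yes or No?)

n1, n2, n3, n5 are mutually adjacent (a clique of size 4), so at least 4 colors are needed.
So 3 colors are not enough.

No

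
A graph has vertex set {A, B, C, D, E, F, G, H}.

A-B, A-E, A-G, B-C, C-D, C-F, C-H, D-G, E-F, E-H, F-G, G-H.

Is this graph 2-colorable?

The cycle A-B-C-H-G-A has odd length 5, so it cannot be 2-colored; at least 3 colors are needed.
So 2 colors are not enough.

No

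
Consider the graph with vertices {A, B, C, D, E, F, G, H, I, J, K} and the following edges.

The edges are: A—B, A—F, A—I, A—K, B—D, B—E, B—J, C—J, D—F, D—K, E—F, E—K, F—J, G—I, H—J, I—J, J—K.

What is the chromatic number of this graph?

H and J are adjacent, so at least 2 colors are needed.
A valid assignment using 2 colors: A=red, B=blue, C=blue, D=red, E=red, F=blue, G=red, H=blue, I=blue, J=red, K=blue. Every edge joins two different colors.

2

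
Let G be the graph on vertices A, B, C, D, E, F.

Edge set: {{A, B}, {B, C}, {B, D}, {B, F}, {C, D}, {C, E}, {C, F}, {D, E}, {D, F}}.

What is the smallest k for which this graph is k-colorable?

4

B, C, D, F form a clique, so at least 4 colors are needed.
4 colors suffice: color 1 → {B, E}; color 2 → {A, D}; color 3 → {C}; color 4 → {F}. No two adjacent vertices share a color.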